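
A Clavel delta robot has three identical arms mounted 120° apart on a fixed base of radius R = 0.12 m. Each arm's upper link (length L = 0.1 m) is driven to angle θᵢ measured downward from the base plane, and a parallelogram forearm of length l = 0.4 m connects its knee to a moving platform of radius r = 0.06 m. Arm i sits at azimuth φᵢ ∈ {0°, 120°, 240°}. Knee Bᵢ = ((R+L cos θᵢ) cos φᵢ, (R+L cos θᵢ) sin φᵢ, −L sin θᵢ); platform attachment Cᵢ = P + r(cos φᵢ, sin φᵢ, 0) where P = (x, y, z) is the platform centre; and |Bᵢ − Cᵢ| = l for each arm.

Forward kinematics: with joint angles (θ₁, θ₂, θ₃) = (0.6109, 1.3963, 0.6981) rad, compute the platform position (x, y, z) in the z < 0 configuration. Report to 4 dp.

(0.0791, -0.1123, -0.4361)

O1 = (0.1419·cos0.0°, 0.1419·sin0.0°, -0.0574) = (0.1419, 0.0000, -0.0574)
O2 = (0.0774·cos120.0°, 0.0774·sin120.0°, -0.0985) = (-0.0387, 0.0670, -0.0985)
O3 = (0.1366·cos240.0°, 0.1366·sin240.0°, -0.0643) = (-0.0683, -0.1183, -0.0643)
eliminate P² terms by subtracting sphere 1 from 2 and 3
plane₁₂: -0.3612x+0.1340y+-0.0822z = -0.0077
det = 0.1418;  x = 0.0135+-0.1503z,  y = -0.0213+0.2086z
into |P−O₁|² = l²: 1.0661z² + 0.1444z + -0.1398 = 0;  Δ = 0.6169;  z = -0.4361 or 0.3006 → z<0 root = -0.4361
x = 0.0791, y = -0.1123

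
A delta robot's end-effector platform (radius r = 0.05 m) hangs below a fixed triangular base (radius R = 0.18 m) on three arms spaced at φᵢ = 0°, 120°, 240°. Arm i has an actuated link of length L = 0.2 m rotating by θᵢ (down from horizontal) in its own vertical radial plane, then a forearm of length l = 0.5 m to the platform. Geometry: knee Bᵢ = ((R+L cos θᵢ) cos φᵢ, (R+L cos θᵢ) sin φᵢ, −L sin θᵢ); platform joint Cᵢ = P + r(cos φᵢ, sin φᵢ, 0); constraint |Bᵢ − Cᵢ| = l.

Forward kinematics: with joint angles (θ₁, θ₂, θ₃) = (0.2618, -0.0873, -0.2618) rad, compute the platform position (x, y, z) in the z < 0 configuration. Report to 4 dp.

S1 = (0.3232·cos0.0°, 0.3232·sin0.0°, -0.0518) = (0.3232, 0.0000, -0.0518)
S2 = (0.3292·cos120.0°, 0.3292·sin120.0°, 0.0174) = (-0.1646, 0.2851, 0.0174)
S3 = (0.3232·cos240.0°, 0.3232·sin240.0°, 0.0518) = (-0.1616, -0.2799, 0.0518)
subtract pairs → two planes through P
linear system: -0.9756x+0.5703y = 0.0016−0.1384z; -0.9696x+-0.5598y = 0.0000−0.2071z
Cramer: x(z) = -0.0008+0.1779z;  y(z) = 0.0014+0.0617z
into |P−S₁|² = l²: 1.0355z² + -0.0116z + -0.1424 = 0;  Δ = 0.5897;  z = -0.3652 or 0.3764 → z<0 root = -0.3652
x = -0.0658, y = -0.0211

(-0.0658, -0.0211, -0.3652)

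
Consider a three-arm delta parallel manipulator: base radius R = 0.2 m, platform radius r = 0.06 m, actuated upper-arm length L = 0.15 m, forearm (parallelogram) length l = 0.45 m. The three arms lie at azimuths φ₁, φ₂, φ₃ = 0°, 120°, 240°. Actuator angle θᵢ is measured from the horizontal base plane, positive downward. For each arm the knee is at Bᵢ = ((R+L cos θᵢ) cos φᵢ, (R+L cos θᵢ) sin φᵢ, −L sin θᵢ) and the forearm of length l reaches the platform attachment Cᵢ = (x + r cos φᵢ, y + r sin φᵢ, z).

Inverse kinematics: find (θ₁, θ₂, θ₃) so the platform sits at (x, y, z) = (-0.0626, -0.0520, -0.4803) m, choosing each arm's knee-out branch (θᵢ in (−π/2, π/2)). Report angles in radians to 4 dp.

θ₁ = 1.0475, θ₂ = 0.8728, θ₃ = 0.5238

φ1=0.0° → target in arm frame (-0.0626, -0.0520)
  e−x'=0.2026;  (l²−L²−(e−x')²−y'²−z²)/2L = -0.3148
  √(A²+B²)=0.5213;  θ1 = -1.1716+2.2192 ≈ 1.0475
arm 2 (φ=120.0°): x'=-0.0137, y'=0.0802
  A cos θ + B sin θ = C:  0.1537·cos θ + -0.4803·sin θ = -0.2692
  θ2 = atan2(B,A) + arccos(C/0.5043) = 0.8728
rotate P by −φ3: (0.0763, -0.0282, -0.4803)
  A cos θ + B sin θ = C:  0.0637·cos θ + -0.4803·sin θ = -0.1851
  θ3 = atan2(B,A) + arccos(C/0.4845) = 0.5238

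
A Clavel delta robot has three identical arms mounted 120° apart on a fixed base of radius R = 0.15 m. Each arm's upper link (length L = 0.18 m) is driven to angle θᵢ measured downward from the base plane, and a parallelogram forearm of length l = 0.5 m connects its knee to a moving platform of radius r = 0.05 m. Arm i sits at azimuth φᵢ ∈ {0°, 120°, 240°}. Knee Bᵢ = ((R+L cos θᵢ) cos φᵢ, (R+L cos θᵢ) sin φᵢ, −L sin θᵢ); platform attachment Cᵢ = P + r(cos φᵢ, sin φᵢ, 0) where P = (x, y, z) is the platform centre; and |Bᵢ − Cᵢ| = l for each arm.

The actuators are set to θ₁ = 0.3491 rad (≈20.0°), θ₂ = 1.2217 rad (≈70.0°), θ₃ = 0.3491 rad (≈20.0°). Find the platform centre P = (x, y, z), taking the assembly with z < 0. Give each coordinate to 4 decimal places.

centre 1 = (0.2691·cos0.0°, 0.2691·sin0.0°, -0.0616) = (0.2691, 0.0000, -0.0616)
φ2=120.0°: virtual centre (-0.0808, 0.1399, -0.1691), radius l
φ3=240.0°: virtual centre (-0.1346, -0.2331, -0.0616), radius l
|centre ₂|²−|centre ₁|² = -0.0215;  |centre ₃|²−|centre ₁|² = 0.0000
[-0.6999 0.2798 -0.2151]·P = -0.0215;  [-0.8074 -0.4662 0.0000]·P = 0.0000
Cramer: x(z) = 0.0182-0.1816z;  y(z) = -0.0315+0.3146z
quadratic in z: (1.1320)z²+(0.1945)z+(-0.1822)=0, √Δ=0.9289 → z ∈ {-0.4962, 0.3244}; z = -0.4962 (taking z<0)
x = 0.1083, y = -0.1876

(0.1083, -0.1876, -0.4962)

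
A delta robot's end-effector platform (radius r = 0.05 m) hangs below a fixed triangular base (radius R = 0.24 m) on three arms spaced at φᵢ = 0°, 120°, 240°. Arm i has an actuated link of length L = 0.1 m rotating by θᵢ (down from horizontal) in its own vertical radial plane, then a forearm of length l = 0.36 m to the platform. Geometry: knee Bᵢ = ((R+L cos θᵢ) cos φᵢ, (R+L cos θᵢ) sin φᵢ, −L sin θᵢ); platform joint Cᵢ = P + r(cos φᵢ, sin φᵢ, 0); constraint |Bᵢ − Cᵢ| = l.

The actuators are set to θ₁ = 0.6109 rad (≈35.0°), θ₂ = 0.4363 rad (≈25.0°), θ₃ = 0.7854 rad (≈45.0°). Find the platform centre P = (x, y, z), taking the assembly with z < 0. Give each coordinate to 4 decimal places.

S1 = (0.2719·cos0.0°, 0.2719·sin0.0°, -0.0574) = (0.2719, 0.0000, -0.0574)
φ2=120.0°: virtual centre (-0.1403, 0.2430, -0.0423), radius l
φ3=240.0°: virtual centre (-0.1304, -0.2258, -0.0707), radius l
|S₂|²−|S₁|² = 0.0033;  |S₃|²−|S₁|² = -0.0043
linear system: -0.8245x+0.4861y = 0.0033−0.0302z; -0.8045x+-0.4516y = -0.0043−-0.0267z
det = 0.7634;  x = 0.0008+0.0009z,  y = 0.0081+-0.0607z
sphere 1 gives Az²+Bz+C=0 with A=1.0037, B=0.1133, C=-0.0527;  B²−4AC=0.2245;  roots -0.2924, 0.1796;  negative root z = -0.2924
x = 0.0005, y = 0.0258

(0.0005, 0.0258, -0.2924)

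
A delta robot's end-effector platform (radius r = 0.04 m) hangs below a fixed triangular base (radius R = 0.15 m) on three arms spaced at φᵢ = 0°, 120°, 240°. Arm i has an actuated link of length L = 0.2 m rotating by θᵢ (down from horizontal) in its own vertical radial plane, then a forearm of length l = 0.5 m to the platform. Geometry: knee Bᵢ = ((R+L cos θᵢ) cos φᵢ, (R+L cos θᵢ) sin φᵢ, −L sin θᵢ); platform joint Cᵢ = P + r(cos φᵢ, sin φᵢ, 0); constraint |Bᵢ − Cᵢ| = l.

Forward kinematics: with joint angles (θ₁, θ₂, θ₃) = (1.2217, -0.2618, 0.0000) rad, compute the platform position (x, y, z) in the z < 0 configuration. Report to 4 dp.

centre 1 = (0.1784·cos0.0°, 0.1784·sin0.0°, -0.1879) = (0.1784, 0.0000, -0.1879)
centre 2 = (0.3032·cos120.0°, 0.3032·sin120.0°, 0.0518) = (-0.1516, 0.2626, 0.0518)
arm 3 at φ=240.0°: e+L cos θ3 = 0.3100;  centre 3 = (-0.1550, -0.2685, 0.0000)
eliminate P² terms by subtracting sphere 1 from 2 and 3
[-0.6600 0.5251 0.4794]·P = 0.0275;  [-0.6668 -0.5369 0.3759]·P = 0.0289
Cramer: x(z) = -0.0425+0.6455z;  y(z) = -0.0011-0.1016z
into |P−centre ₁|² = l²: 1.4270z² + 0.0909z + -0.1659 = 0;  Δ = 0.9551;  z = -0.3743 or 0.3106 → z<0 root = -0.3743
x = -0.2841, y = 0.0369

(-0.2841, 0.0369, -0.3743)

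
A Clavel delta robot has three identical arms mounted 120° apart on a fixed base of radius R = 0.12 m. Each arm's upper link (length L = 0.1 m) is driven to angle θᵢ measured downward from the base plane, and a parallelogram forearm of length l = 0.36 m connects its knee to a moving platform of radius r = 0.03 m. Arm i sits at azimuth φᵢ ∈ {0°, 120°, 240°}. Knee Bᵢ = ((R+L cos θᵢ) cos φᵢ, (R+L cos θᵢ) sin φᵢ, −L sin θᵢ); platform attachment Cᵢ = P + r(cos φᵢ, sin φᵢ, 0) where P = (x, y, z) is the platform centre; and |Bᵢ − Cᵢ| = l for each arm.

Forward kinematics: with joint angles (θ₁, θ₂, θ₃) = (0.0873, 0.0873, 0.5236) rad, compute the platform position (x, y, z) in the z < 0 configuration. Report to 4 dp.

(0.0270, 0.0467, -0.3265)

φ1=0.0°: virtual centre (0.1896, 0.0000, -0.0087), radius l
φ2=120.0°: virtual centre (-0.0948, 0.1642, -0.0087), radius l
φ3=240.0°: virtual centre (-0.0883, -0.1529, -0.0500), radius l
subtract pairs → two planes through P
[-0.5689 0.3284 0.0000]·P = 0.0000;  [-0.5558 -0.3059 -0.0826]·P = -0.0023
det = 0.3566;  x = 0.0022+-0.0760z,  y = 0.0037+-0.1317z
quadratic in z: (1.0231)z²+(0.0450)z+(-0.0944)=0, √Δ=0.6231 → z ∈ {-0.3265, 0.2825}; z = -0.3265 (taking z<0)
x = 0.0270, y = 0.0467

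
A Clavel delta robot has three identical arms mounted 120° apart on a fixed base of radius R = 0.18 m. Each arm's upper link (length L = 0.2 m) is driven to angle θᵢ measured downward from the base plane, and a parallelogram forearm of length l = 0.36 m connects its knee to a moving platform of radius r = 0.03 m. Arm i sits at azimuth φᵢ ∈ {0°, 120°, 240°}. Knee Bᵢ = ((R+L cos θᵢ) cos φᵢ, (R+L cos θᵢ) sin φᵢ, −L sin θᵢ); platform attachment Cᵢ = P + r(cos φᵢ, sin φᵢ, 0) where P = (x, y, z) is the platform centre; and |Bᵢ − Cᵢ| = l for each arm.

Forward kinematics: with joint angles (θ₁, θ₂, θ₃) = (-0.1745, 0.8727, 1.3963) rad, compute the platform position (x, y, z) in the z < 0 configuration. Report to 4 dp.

(0.1645, 0.0831, -0.2643)

arm 1 at φ=0.0°: (R−r)+L cos θ1 = 0.3470;  centre 1 = (0.3470, 0.0000, 0.0347)
centre 2 = (0.2786·cos120.0°, 0.2786·sin120.0°, -0.1532) = (-0.1393, 0.2412, -0.1532)
arm 3 at φ=240.0°: (R−r)+L cos θ3 = 0.1847;  centre 3 = (-0.0924, -0.1600, -0.1970)
eliminate P² terms by subtracting sphere 1 from 2 and 3
[-0.9725 0.4825 -0.3759]·P = -0.0205;  [-0.8786 -0.3199 -0.4634]·P = -0.0487
det = 0.7351;  x = 0.0409+-0.4677z,  y = 0.0399+-0.1637z
into |P−centre ₁|² = l²: 1.2456z² + 0.2038z + -0.0331 = 0;  Δ = 0.2066;  z = -0.2643 or 0.1006 → z<0 root = -0.2643
x = 0.1645, y = 0.0831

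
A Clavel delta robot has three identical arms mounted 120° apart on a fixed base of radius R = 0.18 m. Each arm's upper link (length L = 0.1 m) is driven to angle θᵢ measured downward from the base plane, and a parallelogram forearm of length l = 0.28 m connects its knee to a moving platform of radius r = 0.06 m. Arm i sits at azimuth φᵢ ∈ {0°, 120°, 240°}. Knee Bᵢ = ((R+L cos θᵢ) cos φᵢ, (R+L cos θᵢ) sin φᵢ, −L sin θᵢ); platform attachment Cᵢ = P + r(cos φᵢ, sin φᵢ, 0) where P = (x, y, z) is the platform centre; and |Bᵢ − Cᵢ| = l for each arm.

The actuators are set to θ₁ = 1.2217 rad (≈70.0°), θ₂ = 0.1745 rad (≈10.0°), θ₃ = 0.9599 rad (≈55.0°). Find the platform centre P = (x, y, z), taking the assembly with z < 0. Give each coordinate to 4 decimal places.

(-0.0622, 0.0598, -0.2612)

arm 1 at φ=0.0°: (R−r)+L cos θ1 = 0.1542;  O1 = (0.1542, 0.0000, -0.0940)
arm 2 at φ=120.0°: (R−r)+L cos θ2 = 0.2185;  O2 = (-0.1092, 0.1892, -0.0174)
arm 3 at φ=240.0°: (R−r)+L cos θ3 = 0.1774;  O3 = (-0.0887, -0.1536, -0.0819)
eliminate P² terms by subtracting sphere 1 from 2 and 3
plane₁₂: -0.5269x+0.3784y+0.1532z = 0.0154
Cramer: x(z) = -0.0198+0.1625z;  y(z) = 0.0132-0.1786z
quadratic in z: (1.0583)z²+(0.1267)z+(-0.0391)=0, √Δ=0.4262 → z ∈ {-0.2612, 0.1415}; z = -0.2612 (taking z<0)
x = -0.0622, y = 0.0598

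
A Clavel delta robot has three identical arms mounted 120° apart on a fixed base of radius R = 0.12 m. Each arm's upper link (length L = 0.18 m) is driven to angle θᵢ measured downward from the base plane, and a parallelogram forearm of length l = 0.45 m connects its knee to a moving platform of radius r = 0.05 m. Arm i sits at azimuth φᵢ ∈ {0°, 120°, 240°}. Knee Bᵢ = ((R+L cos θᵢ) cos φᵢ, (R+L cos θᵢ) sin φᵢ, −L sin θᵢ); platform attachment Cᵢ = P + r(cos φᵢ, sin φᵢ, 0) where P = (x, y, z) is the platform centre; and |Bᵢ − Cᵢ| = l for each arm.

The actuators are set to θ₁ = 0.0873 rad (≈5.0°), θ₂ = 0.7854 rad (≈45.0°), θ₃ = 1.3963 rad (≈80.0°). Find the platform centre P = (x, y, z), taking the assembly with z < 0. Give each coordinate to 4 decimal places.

(0.2260, 0.1527, -0.4383)

arm 1 at φ=0.0°: (R−r)+L cos θ1 = 0.2493;  centre 1 = (0.2493, 0.0000, -0.0157)
centre 2 = (0.1973·cos120.0°, 0.1973·sin120.0°, -0.1273) = (-0.0986, 0.1708, -0.1273)
arm 3 at φ=240.0°: (R−r)+L cos θ3 = 0.1013;  centre 3 = (-0.0506, -0.0877, -0.1773)
|centre ₂|²−|centre ₁|² = -0.0073;  |centre ₃|²−|centre ₁|² = -0.0207
plane₁₂: -0.6959x+0.3417y+-0.2232z = -0.0073
det = 0.3270;  x = 0.0256+-0.4573z,  y = 0.0307+-0.2783z
sphere 1 gives Az²+Bz+C=0 with A=1.2866, B=0.2189, C=-0.1512;  B²−4AC=0.8263;  roots -0.4383, 0.2682;  negative root z = -0.4383
x = 0.2260, y = 0.1527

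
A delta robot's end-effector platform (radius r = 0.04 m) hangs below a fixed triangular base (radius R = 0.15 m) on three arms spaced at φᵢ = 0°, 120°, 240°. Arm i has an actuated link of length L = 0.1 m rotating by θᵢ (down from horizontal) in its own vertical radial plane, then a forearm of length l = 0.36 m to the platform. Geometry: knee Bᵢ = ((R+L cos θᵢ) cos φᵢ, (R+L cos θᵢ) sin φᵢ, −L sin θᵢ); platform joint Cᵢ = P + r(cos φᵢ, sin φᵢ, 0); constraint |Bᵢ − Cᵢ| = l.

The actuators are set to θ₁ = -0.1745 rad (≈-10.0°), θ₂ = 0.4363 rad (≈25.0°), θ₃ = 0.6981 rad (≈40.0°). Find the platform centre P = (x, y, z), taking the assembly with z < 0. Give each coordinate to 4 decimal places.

(0.0794, 0.0271, -0.3176)

arm 1 at φ=0.0°: ρ1 = 0.2085;  S1 = (0.2085, 0.0000, 0.0174)
arm 2 at φ=120.0°: ρ2 = 0.2006;  S2 = (-0.1003, 0.1738, -0.0423)
S3 = (0.1866·cos240.0°, 0.1866·sin240.0°, -0.0643) = (-0.0933, -0.1616, -0.0643)
|S₂|²−|S₁|² = -0.0017;  |S₃|²−|S₁|² = -0.0048
[-0.6176 0.3475 -0.1192]·P = -0.0017;  [-0.6036 -0.3232 -0.1633]·P = -0.0048
Cramer: x(z) = 0.0054-0.2328z;  y(z) = 0.0047-0.0705z
into |P−S₁|² = l²: 1.0591z² + 0.0591z + -0.0881 = 0;  Δ = 0.3765;  z = -0.3176 or 0.2618 → z<0 root = -0.3176
x = 0.0794, y = 0.0271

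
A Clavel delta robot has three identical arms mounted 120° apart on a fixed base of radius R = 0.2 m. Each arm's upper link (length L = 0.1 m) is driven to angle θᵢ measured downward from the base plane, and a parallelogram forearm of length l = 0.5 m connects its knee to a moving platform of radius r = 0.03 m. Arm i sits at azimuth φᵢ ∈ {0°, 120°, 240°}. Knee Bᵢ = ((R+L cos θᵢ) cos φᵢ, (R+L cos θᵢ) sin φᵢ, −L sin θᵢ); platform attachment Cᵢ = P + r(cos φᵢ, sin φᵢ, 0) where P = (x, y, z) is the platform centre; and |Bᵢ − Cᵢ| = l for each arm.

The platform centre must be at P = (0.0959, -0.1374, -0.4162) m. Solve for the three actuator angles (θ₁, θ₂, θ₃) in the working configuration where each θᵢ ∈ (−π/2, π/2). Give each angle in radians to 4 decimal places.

rotate P by −φ1: (0.0959, -0.1374, -0.4162)
  A cos θ + B sin θ = C:  0.0741·cos θ + -0.4162·sin θ = 0.2120
  √(A²+B²)=0.4227;  θ1 = -1.3946+1.0454 ≈ -0.3492
arm 2 (φ=120.0°): x'=-0.1669, y'=-0.0144
  A cos θ + B sin θ = C:  0.3369·cos θ + -0.4162·sin θ = -0.2348
  θ2 = atan2(B,A) + arccos(C/0.5355) = 1.1344
φ3=240.0° → target in arm frame (0.0710, 0.1518)
  e−x'=0.0990;  (l²−L²−(e−x')²−y'²−z²)/2L = 0.1698
  θ3 = atan2(B,A) + arccos(C/0.4278) = -0.1747

θ₁ = -0.3492, θ₂ = 1.1344, θ₃ = -0.1747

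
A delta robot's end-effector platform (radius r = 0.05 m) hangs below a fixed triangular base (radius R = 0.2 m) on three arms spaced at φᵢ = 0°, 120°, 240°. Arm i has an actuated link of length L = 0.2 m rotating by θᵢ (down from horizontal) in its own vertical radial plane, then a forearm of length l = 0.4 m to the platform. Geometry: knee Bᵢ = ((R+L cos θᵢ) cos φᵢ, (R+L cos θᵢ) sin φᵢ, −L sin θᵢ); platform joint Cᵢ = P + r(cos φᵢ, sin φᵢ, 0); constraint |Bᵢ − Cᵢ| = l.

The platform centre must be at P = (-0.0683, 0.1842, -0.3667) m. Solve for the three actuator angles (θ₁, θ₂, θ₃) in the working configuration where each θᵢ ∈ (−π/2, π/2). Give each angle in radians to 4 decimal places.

θ₁ = 1.1346, θ₂ = 0.0000, θ₃ = 1.3090

φ1=0.0° → target in arm frame (-0.0683, 0.1842)
  e−x'=0.2183;  (l²−L²−(e−x')²−y'²−z²)/2L = -0.2401
  θ1 = atan2(B,A) + arccos(C/0.4268) = 1.1346
rotate P by −φ2: (0.1937, -0.0330, -0.3667)
  A cos θ + B sin θ = C:  -0.0437·cos θ + -0.3667·sin θ = -0.0437
  √(A²+B²)=0.3693;  θ2 = -1.6893+1.6893 ≈ 0.0000
rotate P by −φ3: (-0.1254, -0.1512, -0.3667)
  A=0.2754, B=-0.3667, C=(l²−L²−A²−y'²−z²)/(2L)=-0.2829
  γ=atan2(-0.3667,0.2754)=-0.9267;  ψ=arccos(-0.6170)=2.2357;  θ3=γ+ψ≈1.3090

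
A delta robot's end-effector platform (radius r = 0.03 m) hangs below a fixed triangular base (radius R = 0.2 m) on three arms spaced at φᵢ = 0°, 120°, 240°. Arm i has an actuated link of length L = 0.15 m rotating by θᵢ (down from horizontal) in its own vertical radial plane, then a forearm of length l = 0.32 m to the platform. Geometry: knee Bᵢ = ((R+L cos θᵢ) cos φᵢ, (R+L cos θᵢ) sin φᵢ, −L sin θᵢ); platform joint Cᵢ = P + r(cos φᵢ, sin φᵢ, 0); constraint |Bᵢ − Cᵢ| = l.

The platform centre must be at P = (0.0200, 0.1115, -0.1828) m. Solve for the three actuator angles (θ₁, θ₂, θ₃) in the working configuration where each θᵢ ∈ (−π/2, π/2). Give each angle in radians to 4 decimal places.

arm 1 (φ=0.0°): x'=0.0200, y'=0.1115
  A cos θ + B sin θ = C:  0.1500·cos θ + -0.1828·sin θ = 0.0385
  θ1 = atan2(B,A) + arccos(C/0.2365) = 0.5236
φ2=120.0° → target in arm frame (0.0866, -0.0731)
  A cos θ + B sin θ = C:  0.0834·cos θ + -0.1828·sin θ = 0.1139
  γ=atan2(-0.1828,0.0834)=-1.1426;  ψ=arccos(0.5670)=0.9679;  θ2=γ+ψ≈-0.1747
rotate P by −φ3: (-0.1066, -0.0384, -0.1828)
  e−x'=0.2766;  (l²−L²−(e−x')²−y'²−z²)/2L = -0.1049
  θ3 = atan2(B,A) + arccos(C/0.3315) = 1.3088

θ₁ = 0.5236, θ₂ = -0.1747, θ₃ = 1.3088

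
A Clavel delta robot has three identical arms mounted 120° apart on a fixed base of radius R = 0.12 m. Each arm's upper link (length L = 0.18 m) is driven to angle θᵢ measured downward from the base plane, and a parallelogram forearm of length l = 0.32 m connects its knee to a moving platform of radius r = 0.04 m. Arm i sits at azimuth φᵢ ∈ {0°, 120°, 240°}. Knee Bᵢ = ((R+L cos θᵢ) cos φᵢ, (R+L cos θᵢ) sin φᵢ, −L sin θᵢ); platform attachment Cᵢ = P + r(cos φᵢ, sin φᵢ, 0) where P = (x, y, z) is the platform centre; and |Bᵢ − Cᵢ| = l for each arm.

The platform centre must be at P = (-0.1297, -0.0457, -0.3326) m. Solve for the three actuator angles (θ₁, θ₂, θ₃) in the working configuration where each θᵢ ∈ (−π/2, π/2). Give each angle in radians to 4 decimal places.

arm 1 (φ=0.0°): x'=-0.1297, y'=-0.0457
  A=0.2097, B=-0.3326, C=(l²−L²−A²−y'²−z²)/(2L)=-0.2408
  γ=atan2(-0.3326,0.2097)=-1.0083;  ψ=arccos(-0.6124)=2.2299;  θ1=γ+ψ≈1.2216
arm 2 (φ=120.0°): x'=0.0253, y'=0.1352
  e−x'=0.0547;  (l²−L²−(e−x')²−y'²−z²)/2L = -0.1719
  √(A²+B²)=0.3371;  θ2 = -1.4077+2.1060 ≈ 0.6983
rotate P by −φ3: (0.1044, -0.0895, -0.3326)
  A cos θ + B sin θ = C:  -0.0244·cos θ + -0.3326·sin θ = -0.1367
  θ3 = atan2(B,A) + arccos(C/0.3335) = 0.3492

θ₁ = 1.2216, θ₂ = 0.6983, θ₃ = 0.3492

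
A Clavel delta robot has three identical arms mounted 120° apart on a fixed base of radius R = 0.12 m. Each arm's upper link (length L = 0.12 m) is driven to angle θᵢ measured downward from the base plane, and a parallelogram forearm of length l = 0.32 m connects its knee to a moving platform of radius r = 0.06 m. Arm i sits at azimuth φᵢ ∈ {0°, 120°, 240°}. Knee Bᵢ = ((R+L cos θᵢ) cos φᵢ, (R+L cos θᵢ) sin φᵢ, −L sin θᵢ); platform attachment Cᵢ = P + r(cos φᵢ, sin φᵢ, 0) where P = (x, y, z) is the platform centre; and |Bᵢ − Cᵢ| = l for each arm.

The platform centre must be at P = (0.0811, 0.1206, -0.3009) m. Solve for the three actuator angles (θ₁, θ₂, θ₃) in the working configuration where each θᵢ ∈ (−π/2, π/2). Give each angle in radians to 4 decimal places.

θ₁ = 0.1746, θ₂ = 0.2618, θ₃ = 1.1345

rotate P by −φ1: (0.0811, 0.1206, -0.3009)
  e−x'=-0.0211;  (l²−L²−(e−x')²−y'²−z²)/2L = -0.0730
  √(A²+B²)=0.3016;  θ1 = -1.6408+1.8154 ≈ 0.1746
arm 2 (φ=120.0°): x'=0.0639, y'=-0.1305
  A cos θ + B sin θ = C:  -0.0039·cos θ + -0.3009·sin θ = -0.0816
  √(A²+B²)=0.3009;  θ2 = -1.5837+1.8456 ≈ 0.2618
arm 3 (φ=240.0°): x'=-0.1450, y'=0.0099
  A cos θ + B sin θ = C:  0.2050·cos θ + -0.3009·sin θ = -0.1861
  γ=atan2(-0.3009,0.2050)=-0.9728;  ψ=arccos(-0.5111)=2.1073;  θ3=γ+ψ≈1.1345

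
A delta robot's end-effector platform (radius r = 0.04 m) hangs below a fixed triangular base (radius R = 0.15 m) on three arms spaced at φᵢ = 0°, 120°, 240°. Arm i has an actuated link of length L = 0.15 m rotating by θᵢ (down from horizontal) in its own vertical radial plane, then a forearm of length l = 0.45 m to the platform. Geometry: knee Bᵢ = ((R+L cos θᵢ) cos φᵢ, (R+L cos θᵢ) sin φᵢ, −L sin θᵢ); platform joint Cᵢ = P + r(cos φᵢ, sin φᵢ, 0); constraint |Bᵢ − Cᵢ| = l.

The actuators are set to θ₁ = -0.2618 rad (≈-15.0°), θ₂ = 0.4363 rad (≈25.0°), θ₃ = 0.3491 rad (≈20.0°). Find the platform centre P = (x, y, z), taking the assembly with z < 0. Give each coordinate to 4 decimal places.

(0.0991, -0.0126, -0.3832)

arm 1 at φ=0.0°: (R−r)+L cos θ1 = 0.2549;  O1 = (0.2549, 0.0000, 0.0388)
φ2=120.0°: virtual centre (-0.1230, 0.2130, -0.0634), radius l
arm 3 at φ=240.0°: (R−r)+L cos θ3 = 0.2510;  O3 = (-0.1255, -0.2173, -0.0513)
subtract pairs → two planes through P
linear system: -0.7557x+0.4260y = -0.0020−-0.2044z; -0.7607x+-0.4347y = -0.0009−-0.1803z
det = 0.6526;  x = 0.0019+-0.2538z,  y = -0.0013+0.0295z
sphere 1 gives Az²+Bz+C=0 with A=1.0653, B=0.0507, C=-0.1370;  B²−4AC=0.5863;  roots -0.3832, 0.3356;  negative root z = -0.3832
x = 0.0991, y = -0.0126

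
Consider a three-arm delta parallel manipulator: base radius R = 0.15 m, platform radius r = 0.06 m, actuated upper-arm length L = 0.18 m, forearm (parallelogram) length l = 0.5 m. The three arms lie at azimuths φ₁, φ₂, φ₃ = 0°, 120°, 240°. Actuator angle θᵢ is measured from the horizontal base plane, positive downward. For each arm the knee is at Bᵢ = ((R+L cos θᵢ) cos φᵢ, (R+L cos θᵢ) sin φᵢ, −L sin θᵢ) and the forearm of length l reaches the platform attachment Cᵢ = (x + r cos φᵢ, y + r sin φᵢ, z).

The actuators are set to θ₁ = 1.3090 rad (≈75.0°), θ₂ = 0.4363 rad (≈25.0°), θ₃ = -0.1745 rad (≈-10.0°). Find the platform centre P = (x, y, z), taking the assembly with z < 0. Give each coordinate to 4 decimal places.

arm 1 at φ=0.0°: (R−r)+L cos θ1 = 0.1366;  S1 = (0.1366, 0.0000, -0.1739)
φ2=120.0°: virtual centre (-0.1266, 0.2192, -0.0761), radius l
φ3=240.0°: virtual centre (-0.1336, -0.2315, 0.0313), radius l
|S₂|²−|S₁|² = 0.0210;  |S₃|²−|S₁|² = 0.0235
plane₁₂: -0.5263x+0.4384y+0.1956z = 0.0210
Cramer: x(z) = -0.0417+0.5627z;  y(z) = -0.0022+0.2293z
sphere 1 gives Az²+Bz+C=0 with A=1.3692, B=0.1461, C=-0.1880;  B²−4AC=1.0509;  roots -0.4277, 0.3210;  negative root z = -0.4277
x = -0.2823, y = -0.1002

(-0.2823, -0.1002, -0.4277)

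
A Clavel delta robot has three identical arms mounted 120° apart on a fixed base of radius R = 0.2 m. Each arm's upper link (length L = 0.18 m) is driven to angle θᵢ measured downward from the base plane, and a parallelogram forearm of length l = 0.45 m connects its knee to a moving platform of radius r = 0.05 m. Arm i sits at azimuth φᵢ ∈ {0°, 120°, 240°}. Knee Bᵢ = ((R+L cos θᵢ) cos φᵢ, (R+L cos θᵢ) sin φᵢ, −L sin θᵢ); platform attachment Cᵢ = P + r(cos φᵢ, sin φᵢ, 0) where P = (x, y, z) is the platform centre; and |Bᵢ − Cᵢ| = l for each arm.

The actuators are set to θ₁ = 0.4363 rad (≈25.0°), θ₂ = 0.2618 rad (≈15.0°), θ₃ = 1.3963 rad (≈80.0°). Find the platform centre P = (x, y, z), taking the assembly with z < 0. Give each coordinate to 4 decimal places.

arm 1 at φ=0.0°: ρ1 = 0.3131;  S1 = (0.3131, 0.0000, -0.0761)
S2 = (0.3239·cos120.0°, 0.3239·sin120.0°, -0.0466) = (-0.1619, 0.2805, -0.0466)
S3 = (0.1813·cos240.0°, 0.1813·sin240.0°, -0.1773) = (-0.0906, -0.1570, -0.1773)
subtract pairs → two planes through P
[-0.9501 0.5610 0.0590]·P = 0.0032;  [-0.8075 -0.3139 -0.2024]·P = -0.0396
det = 0.7513;  x = 0.0282+-0.1265z,  y = 0.0535+-0.3194z
quadratic in z: (1.1180)z²+(0.1900)z+(-0.1127)=0, √Δ=0.7348 → z ∈ {-0.4136, 0.2436}; z = -0.4136 (taking z<0)
x = 0.0805, y = 0.1856

(0.0805, 0.1856, -0.4136)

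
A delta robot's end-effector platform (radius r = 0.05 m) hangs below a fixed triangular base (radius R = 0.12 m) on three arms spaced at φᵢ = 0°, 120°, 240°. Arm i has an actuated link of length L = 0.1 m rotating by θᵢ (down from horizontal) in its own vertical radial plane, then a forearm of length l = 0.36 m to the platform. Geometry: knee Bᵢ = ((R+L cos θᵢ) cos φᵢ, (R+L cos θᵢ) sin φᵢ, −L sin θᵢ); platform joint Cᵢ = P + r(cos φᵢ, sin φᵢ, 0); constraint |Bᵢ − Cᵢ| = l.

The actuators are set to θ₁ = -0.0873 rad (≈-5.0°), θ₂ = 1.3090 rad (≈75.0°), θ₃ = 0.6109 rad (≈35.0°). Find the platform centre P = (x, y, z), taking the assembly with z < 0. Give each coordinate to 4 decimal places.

(0.1488, -0.0993, -0.3367)

φ1=0.0°: virtual centre (0.1696, 0.0000, 0.0087), radius l
arm 2 at φ=120.0°: (R−r)+L cos θ2 = 0.0959;  S2 = (-0.0479, 0.0830, -0.0966)
S3 = (0.1519·cos240.0°, 0.1519·sin240.0°, -0.0574) = (-0.0760, -0.1316, -0.0574)
eliminate P² terms by subtracting sphere 1 from 2 and 3
plane₁₂: -0.4351x+0.1661y+-0.2106z = -0.0103
Cramer: x(z) = 0.0160-0.3946z;  y(z) = -0.0204+0.2343z
quadratic in z: (1.2106)z²+(0.0943)z+(-0.1055)=0, √Δ=0.7209 → z ∈ {-0.3367, 0.2588}; z = -0.3367 (taking z<0)
x = 0.1488, y = -0.0993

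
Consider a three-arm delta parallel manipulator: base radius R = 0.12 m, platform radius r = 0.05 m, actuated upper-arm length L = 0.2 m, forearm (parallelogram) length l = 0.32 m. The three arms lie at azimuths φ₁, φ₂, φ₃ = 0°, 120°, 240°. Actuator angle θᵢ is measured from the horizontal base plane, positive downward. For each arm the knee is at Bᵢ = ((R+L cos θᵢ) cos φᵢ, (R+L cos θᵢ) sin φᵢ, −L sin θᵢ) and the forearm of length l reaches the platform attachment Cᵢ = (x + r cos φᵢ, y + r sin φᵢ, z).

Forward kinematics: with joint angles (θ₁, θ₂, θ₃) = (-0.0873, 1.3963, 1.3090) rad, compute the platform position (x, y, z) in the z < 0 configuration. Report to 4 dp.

O1 = (0.2692·cos0.0°, 0.2692·sin0.0°, 0.0174) = (0.2692, 0.0000, 0.0174)
arm 2 at φ=120.0°: ρ2 = 0.1047;  O2 = (-0.0524, 0.0907, -0.1970)
φ3=240.0°: virtual centre (-0.0609, -0.1055, -0.1932), radius l
eliminate P² terms by subtracting sphere 1 from 2 and 3
[-0.6432 0.1814 -0.4288]·P = -0.0230;  [-0.6602 -0.2109 -0.4212]·P = -0.0206
Cramer: x(z) = 0.0337-0.6532z;  y(z) = -0.0075+0.0476z
sphere 1 gives Az²+Bz+C=0 with A=1.4290, B=0.2722, C=-0.0466;  B²−4AC=0.3402;  roots -0.2993, 0.1088;  negative root z = -0.2993
x = 0.2292, y = -0.0218

(0.2292, -0.0218, -0.2993)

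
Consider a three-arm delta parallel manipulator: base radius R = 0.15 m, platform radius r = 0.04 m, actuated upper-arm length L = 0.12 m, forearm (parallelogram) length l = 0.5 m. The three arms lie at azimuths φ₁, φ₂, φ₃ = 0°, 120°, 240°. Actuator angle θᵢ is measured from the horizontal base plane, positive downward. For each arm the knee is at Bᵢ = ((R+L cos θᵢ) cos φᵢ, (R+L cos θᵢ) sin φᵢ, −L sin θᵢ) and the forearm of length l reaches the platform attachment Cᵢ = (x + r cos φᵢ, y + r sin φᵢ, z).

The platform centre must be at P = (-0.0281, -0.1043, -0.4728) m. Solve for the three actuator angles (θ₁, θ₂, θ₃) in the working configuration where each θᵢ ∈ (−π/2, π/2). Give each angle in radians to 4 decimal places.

φ1=0.0° → target in arm frame (-0.0281, -0.1043)
  e−x'=0.1381;  (l²−L²−(e−x')²−y'²−z²)/2L = -0.0745
  θ1 = atan2(B,A) + arccos(C/0.4926) = 0.4361
φ2=120.0° → target in arm frame (-0.0763, 0.0765)
  A cos θ + B sin θ = C:  0.1863·cos θ + -0.4728·sin θ = -0.1187
  √(A²+B²)=0.5082;  θ2 = -1.1955+1.8066 ≈ 0.6111
rotate P by −φ3: (0.1044, 0.0278, -0.4728)
  e−x'=0.0056;  (l²−L²−(e−x')²−y'²−z²)/2L = 0.0469
  θ3 = atan2(B,A) + arccos(C/0.4728) = -0.0874

θ₁ = 0.4361, θ₂ = 0.6111, θ₃ = -0.0874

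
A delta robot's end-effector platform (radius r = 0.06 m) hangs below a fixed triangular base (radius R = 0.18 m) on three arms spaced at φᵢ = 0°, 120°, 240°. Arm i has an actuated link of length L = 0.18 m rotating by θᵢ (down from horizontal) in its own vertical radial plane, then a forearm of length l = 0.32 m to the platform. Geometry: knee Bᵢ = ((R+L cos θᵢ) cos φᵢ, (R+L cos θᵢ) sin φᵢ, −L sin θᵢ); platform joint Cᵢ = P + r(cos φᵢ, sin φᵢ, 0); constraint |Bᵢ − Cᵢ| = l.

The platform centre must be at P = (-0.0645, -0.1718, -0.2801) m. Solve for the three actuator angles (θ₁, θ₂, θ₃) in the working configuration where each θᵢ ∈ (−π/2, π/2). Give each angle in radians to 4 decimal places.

φ1=0.0° → target in arm frame (-0.0645, -0.1718)
  A=0.1845, B=-0.2801, C=(l²−L²−A²−y'²−z²)/(2L)=-0.2000
  θ1 = atan2(B,A) + arccos(C/0.3354) = 1.2215
rotate P by −φ2: (-0.1165, 0.1418, -0.2801)
  e−x'=0.2365;  (l²−L²−(e−x')²−y'²−z²)/2L = -0.2347
  √(A²+B²)=0.3666;  θ2 = -0.8695+2.2656 ≈ 1.3961
arm 3 (φ=240.0°): x'=0.1810, y'=0.0300
  A cos θ + B sin θ = C:  -0.0610·cos θ + -0.2801·sin θ = -0.0363
  √(A²+B²)=0.2867;  θ3 = -1.7853+1.6979 ≈ -0.0874

θ₁ = 1.2215, θ₂ = 1.3961, θ₃ = -0.0874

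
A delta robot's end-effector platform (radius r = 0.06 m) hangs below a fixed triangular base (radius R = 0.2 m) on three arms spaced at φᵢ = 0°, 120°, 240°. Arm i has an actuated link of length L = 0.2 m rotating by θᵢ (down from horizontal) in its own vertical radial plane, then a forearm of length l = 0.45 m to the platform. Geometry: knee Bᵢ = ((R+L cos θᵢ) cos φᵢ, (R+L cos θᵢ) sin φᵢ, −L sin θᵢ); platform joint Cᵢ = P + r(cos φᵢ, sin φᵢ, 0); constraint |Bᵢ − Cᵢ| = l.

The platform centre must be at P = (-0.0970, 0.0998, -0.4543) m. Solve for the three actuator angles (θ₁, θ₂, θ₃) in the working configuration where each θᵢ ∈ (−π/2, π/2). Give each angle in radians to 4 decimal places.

θ₁ = 1.0474, θ₂ = 0.2618, θ₃ = 0.8728

arm 1 (φ=0.0°): x'=-0.0970, y'=0.0998
  e−x'=0.2370;  (l²−L²−(e−x')²−y'²−z²)/2L = -0.2750
  θ1 = atan2(B,A) + arccos(C/0.5124) = 1.0474
rotate P by −φ2: (0.1349, 0.0341, -0.4543)
  A=0.0051, B=-0.4543, C=(l²−L²−A²−y'²−z²)/(2L)=-0.1127
  θ2 = atan2(B,A) + arccos(C/0.4543) = 0.2618
φ3=240.0° → target in arm frame (-0.0379, -0.1339)
  A=0.1779, B=-0.4543, C=(l²−L²−A²−y'²−z²)/(2L)=-0.2337
  θ3 = atan2(B,A) + arccos(C/0.4879) = 0.8728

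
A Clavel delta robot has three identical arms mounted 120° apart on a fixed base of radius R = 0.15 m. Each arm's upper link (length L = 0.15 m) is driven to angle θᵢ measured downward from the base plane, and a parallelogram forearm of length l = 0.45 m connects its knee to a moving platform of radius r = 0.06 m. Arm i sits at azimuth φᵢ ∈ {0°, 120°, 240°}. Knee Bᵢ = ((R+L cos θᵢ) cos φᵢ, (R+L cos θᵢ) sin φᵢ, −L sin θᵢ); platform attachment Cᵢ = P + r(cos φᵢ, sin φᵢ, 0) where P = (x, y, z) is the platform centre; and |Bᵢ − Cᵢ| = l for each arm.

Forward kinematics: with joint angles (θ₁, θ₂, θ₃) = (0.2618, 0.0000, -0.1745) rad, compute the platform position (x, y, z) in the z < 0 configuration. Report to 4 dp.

φ1=0.0°: virtual centre (0.2349, 0.0000, -0.0388), radius l
arm 2 at φ=120.0°: (R−r)+L cos θ2 = 0.2400;  O2 = (-0.1200, 0.2078, 0.0000)
arm 3 at φ=240.0°: (R−r)+L cos θ3 = 0.2377;  O3 = (-0.1189, -0.2059, 0.0260)
eliminate P² terms by subtracting sphere 1 from 2 and 3
[-0.7098 0.4157 0.0776]·P = 0.0009;  [-0.7075 -0.4117 0.1297]·P = 0.0005
det = 0.5864;  x = -0.0010+0.1465z,  y = 0.0005+0.0634z
quadratic in z: (1.0255)z²+(0.0086)z+(-0.1453)=0, √Δ=0.7722 → z ∈ {-0.3807, 0.3723}; z = -0.3807 (taking z<0)
x = -0.0568, y = -0.0236

(-0.0568, -0.0236, -0.3807)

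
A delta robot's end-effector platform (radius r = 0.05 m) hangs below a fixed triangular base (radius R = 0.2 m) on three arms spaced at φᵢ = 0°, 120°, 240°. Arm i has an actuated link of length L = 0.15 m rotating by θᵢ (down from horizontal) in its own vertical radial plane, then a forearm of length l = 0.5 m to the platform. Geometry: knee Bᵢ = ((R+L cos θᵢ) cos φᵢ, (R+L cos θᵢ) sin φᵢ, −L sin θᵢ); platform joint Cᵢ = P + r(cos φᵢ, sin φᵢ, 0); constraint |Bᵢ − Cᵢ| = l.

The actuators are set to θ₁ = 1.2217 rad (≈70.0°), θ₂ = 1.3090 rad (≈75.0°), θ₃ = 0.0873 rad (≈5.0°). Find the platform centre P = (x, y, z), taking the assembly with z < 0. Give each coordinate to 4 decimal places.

arm 1 at φ=0.0°: e+L cos θ1 = 0.2013;  centre 1 = (0.2013, 0.0000, -0.1410)
φ2=120.0°: virtual centre (-0.0944, 0.1635, -0.1449), radius l
arm 3 at φ=240.0°: e+L cos θ3 = 0.2994;  centre 3 = (-0.1497, -0.2593, -0.0131)
subtract pairs → two planes through P
plane₁₂: -0.5914x+0.3271y+-0.0079z = -0.0037
det = 0.5363;  x = -0.0143+0.1483z,  y = -0.0374+0.2923z
sphere 1 gives Az²+Bz+C=0 with A=1.1075, B=0.1961, C=-0.1822;  B²−4AC=0.8457;  roots -0.5037, 0.3267;  negative root z = -0.5037
x = -0.0891, y = -0.1846

(-0.0891, -0.1846, -0.5037)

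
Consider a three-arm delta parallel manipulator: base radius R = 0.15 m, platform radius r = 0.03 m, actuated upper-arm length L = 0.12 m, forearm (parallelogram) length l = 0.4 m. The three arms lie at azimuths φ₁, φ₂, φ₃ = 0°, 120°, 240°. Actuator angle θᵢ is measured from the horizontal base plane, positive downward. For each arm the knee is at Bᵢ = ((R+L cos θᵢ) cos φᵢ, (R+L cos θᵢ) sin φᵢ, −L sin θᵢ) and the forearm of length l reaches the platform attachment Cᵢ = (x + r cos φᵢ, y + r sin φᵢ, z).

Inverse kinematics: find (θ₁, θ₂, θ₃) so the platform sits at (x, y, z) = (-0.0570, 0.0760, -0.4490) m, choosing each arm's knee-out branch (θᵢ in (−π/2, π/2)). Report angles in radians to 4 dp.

θ₁ = 1.3092, θ₂ = 0.6112, θ₃ = 1.2222

φ1=0.0° → target in arm frame (-0.0570, 0.0760)
  A cos θ + B sin θ = C:  0.1770·cos θ + -0.4490·sin θ = -0.3879
  θ1 = atan2(B,A) + arccos(C/0.4826) = 1.3092
rotate P by −φ2: (0.0943, 0.0114, -0.4490)
  A cos θ + B sin θ = C:  0.0257·cos θ + -0.4490·sin θ = -0.2366
  √(A²+B²)=0.4497;  θ2 = -1.5137+2.1249 ≈ 0.6112
rotate P by −φ3: (-0.0373, -0.0874, -0.4490)
  A cos θ + B sin θ = C:  0.1573·cos θ + -0.4490·sin θ = -0.3683
  √(A²+B²)=0.4758;  θ3 = -1.2338+2.4560 ≈ 1.2222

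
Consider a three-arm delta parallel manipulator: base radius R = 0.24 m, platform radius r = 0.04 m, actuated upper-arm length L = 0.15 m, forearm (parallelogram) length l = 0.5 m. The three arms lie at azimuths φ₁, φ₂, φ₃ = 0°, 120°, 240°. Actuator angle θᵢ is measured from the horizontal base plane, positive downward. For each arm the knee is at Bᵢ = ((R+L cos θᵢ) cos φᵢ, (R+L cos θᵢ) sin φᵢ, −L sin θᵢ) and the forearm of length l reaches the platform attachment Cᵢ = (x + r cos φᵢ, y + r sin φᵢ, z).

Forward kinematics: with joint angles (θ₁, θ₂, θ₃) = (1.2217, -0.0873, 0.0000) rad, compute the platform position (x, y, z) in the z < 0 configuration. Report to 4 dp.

(-0.1815, 0.0083, -0.3911)

S1 = (0.2513·cos0.0°, 0.2513·sin0.0°, -0.1410) = (0.2513, 0.0000, -0.1410)
arm 2 at φ=120.0°: ρ2 = 0.3494;  S2 = (-0.1747, 0.3026, 0.0131)
φ3=240.0°: virtual centre (-0.1750, -0.3031, 0.0000), radius l
subtract pairs → two planes through P
plane₁₂: -0.8520x+0.6052y+0.3081z = 0.0392
Cramer: x(z) = -0.0462+0.3461z;  y(z) = -0.0002-0.0218z
sphere 1 gives Az²+Bz+C=0 with A=1.1203, B=0.0760, C=-0.1416;  B²−4AC=0.6404;  roots -0.3911, 0.3233;  negative root z = -0.3911
x = -0.1815, y = 0.0083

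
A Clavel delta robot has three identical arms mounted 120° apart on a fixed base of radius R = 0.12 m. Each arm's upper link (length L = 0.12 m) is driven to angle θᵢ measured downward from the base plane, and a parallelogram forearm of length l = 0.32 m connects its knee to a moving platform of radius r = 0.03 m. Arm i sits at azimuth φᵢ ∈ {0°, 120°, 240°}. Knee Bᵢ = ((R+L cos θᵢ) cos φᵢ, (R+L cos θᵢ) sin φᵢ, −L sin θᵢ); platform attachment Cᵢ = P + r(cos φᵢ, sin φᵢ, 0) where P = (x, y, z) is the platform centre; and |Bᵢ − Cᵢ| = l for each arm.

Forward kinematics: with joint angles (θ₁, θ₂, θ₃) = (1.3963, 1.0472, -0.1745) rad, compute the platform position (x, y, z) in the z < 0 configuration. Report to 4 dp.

centre 1 = (0.1108·cos0.0°, 0.1108·sin0.0°, -0.1182) = (0.1108, 0.0000, -0.1182)
arm 2 at φ=120.0°: e+L cos θ2 = 0.1500;  centre 2 = (-0.0750, 0.1299, -0.1039)
arm 3 at φ=240.0°: e+L cos θ3 = 0.2082;  centre 3 = (-0.1041, -0.1803, 0.0208)
eliminate P² terms by subtracting sphere 1 from 2 and 3
plane₁₂: -0.3717x+0.2598y+0.0285z = 0.0070
det = 0.2457;  x = -0.0289+0.3358z,  y = -0.0142+0.3707z
sphere 1 gives Az²+Bz+C=0 with A=1.2502, B=0.1320, C=-0.0687;  B²−4AC=0.3611;  roots -0.2931, 0.1875;  negative root z = -0.2931
x = -0.1273, y = -0.1228

(-0.1273, -0.1228, -0.2931)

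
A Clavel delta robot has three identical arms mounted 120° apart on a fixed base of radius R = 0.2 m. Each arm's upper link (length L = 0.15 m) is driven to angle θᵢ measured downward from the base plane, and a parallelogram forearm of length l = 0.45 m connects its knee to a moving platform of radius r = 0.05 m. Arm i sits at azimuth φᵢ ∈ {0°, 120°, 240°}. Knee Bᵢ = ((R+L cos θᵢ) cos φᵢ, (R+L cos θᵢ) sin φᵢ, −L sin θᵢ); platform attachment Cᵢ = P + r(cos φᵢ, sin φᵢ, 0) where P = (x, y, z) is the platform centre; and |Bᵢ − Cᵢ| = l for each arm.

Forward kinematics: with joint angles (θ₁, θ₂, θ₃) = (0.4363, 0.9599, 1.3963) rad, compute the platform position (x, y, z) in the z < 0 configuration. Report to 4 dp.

S1 = (0.2859·cos0.0°, 0.2859·sin0.0°, -0.0634) = (0.2859, 0.0000, -0.0634)
φ2=120.0°: virtual centre (-0.1180, 0.2044, -0.1229), radius l
φ3=240.0°: virtual centre (-0.0880, -0.1525, -0.1477), radius l
|S₂|²−|S₁|² = -0.0150;  |S₃|²−|S₁|² = -0.0330
plane₁₂: -0.8079x+0.4088y+-0.1190z = -0.0150
det = 0.5521;  x = 0.0327+-0.1906z,  y = 0.0280+-0.0857z
sphere 1 gives Az²+Bz+C=0 with A=1.0437, B=0.2185, C=-0.1336;  B²−4AC=0.6053;  roots -0.4774, 0.2680;  negative root z = -0.4774
x = 0.1237, y = 0.0689

(0.1237, 0.0689, -0.4774)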